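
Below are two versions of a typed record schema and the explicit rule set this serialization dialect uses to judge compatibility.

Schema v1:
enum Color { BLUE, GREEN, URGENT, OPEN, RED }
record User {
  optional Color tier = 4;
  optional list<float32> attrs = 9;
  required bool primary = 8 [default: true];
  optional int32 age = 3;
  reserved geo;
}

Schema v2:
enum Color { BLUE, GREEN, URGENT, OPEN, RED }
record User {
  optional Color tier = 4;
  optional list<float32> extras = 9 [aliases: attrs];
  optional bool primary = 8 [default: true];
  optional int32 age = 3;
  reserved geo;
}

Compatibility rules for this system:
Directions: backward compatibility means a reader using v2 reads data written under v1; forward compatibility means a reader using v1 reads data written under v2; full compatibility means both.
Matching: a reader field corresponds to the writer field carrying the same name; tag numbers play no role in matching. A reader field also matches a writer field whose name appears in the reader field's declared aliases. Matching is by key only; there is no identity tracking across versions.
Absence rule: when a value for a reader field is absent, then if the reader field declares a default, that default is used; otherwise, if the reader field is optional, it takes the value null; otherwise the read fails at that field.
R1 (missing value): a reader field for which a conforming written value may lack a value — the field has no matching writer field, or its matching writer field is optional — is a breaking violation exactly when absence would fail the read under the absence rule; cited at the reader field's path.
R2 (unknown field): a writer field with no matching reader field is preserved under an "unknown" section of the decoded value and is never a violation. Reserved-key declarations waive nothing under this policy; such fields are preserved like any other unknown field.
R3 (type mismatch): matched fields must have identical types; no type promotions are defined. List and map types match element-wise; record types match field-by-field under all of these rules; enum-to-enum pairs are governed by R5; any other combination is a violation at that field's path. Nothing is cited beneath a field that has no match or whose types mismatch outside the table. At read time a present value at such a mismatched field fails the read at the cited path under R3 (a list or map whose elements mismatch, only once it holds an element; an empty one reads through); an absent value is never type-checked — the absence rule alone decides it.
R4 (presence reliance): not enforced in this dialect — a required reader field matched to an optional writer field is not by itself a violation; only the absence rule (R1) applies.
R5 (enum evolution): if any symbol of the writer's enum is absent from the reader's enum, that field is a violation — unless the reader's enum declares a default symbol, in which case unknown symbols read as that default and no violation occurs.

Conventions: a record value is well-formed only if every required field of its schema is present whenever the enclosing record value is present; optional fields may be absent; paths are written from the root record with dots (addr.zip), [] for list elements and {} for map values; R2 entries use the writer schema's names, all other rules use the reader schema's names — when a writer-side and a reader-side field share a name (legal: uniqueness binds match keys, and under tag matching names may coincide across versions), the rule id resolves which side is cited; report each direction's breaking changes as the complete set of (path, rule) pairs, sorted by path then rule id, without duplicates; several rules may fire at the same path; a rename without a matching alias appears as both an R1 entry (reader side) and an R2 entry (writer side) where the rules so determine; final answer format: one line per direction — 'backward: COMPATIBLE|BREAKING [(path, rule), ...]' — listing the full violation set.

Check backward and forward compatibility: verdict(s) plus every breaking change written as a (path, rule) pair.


the writer's type comes first in each User pair
backward on User — v2 reading data written by v1:
  Color -> Color, writer optional: tier aligns to tier
  list<float32> -> list<float32>, writer optional: extras aligns to attrs
  bool -> bool, writer required: primary aligns to primary
  int32 -> int32, writer optional: age aligns to age
  => no violations; backward on User: COMPATIBLE
forward on User — v1 reading data written by v2:
  Color -> Color, writer optional: tier aligns to tier
  attrs: no writer match
  bool -> bool, writer optional: primary aligns to primary
  int32 -> int32, writer optional: age aligns to age
  leftover writer field: extras
  => no violations; forward on User: COMPATIBLE

backward: COMPATIBLE []; forward: COMPATIBLE []


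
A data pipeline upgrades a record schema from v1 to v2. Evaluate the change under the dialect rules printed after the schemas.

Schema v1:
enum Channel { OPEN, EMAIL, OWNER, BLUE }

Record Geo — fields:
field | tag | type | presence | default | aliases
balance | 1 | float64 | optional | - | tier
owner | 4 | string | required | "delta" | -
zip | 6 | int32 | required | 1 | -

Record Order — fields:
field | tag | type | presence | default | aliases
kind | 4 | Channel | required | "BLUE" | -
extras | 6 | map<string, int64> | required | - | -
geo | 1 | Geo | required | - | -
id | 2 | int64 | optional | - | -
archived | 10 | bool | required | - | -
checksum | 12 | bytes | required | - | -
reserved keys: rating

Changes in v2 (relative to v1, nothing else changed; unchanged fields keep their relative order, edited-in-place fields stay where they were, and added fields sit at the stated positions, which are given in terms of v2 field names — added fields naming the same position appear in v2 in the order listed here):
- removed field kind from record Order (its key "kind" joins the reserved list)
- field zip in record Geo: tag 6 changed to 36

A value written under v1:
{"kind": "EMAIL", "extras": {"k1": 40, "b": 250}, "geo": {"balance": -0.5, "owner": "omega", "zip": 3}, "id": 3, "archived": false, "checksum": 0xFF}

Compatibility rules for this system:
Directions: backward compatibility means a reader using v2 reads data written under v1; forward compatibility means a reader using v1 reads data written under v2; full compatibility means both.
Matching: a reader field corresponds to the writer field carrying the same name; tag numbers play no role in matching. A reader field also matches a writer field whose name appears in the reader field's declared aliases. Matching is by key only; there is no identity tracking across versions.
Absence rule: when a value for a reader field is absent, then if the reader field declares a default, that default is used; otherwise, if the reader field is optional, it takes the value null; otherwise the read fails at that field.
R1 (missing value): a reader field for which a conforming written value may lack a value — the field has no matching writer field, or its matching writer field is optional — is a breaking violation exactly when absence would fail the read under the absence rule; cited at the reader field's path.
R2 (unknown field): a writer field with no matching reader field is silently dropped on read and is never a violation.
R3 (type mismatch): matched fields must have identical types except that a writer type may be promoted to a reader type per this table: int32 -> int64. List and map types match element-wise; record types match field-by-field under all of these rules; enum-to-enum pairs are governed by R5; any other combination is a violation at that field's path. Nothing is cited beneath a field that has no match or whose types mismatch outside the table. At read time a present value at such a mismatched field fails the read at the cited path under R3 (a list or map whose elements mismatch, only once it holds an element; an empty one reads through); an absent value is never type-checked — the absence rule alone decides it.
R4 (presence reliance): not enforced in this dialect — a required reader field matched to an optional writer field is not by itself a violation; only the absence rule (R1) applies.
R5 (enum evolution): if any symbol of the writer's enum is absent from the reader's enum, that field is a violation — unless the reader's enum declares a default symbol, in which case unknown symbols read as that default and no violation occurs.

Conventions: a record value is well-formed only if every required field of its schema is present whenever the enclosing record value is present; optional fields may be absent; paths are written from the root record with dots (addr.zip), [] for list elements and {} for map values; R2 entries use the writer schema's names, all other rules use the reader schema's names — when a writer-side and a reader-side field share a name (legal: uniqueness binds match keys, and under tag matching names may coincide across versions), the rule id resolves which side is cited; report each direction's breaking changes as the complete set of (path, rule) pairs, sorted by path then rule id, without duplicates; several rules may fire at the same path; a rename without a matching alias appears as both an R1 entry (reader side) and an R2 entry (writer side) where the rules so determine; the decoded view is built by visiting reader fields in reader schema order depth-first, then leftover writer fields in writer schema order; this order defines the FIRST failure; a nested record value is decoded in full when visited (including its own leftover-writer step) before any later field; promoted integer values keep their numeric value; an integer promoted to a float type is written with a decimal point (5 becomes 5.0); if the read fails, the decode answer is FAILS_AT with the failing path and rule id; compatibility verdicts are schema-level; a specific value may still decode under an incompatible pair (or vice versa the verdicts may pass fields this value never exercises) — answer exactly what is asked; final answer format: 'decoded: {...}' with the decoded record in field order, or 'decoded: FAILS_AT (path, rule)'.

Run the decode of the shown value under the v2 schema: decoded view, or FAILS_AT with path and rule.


arrows below run writer -> reader for Order
decode walk for Order under reader schema v2:
  extras := {"k1": 40, "b": 250}
  geo.balance := -0.5
  geo.owner := "omega"
  geo.zip := 3
  id := 3
  archived := false
  checksum := 0xFF
  writer kind: unmatched, discarded
  => decoded: {"extras": {"k1": 40, "b": 250}, "geo": {"balance": -0.5, "owner": "omega", "zip": 3}, "id": 3, "archived": false, "checksum": 0xFF}
the rest of the Order diff is inert for this question:
  field zip in record Geo: tag 6 changed to 36 -> inert under this dialect — no rule fires on Order and the result does not move

decoded: {"extras": {"k1": 40, "b": 250}, "geo": {"balance": -0.5, "owner": "omega", "zip": 3}, "id": 3, "archived": false, "checksum": 0xFF}


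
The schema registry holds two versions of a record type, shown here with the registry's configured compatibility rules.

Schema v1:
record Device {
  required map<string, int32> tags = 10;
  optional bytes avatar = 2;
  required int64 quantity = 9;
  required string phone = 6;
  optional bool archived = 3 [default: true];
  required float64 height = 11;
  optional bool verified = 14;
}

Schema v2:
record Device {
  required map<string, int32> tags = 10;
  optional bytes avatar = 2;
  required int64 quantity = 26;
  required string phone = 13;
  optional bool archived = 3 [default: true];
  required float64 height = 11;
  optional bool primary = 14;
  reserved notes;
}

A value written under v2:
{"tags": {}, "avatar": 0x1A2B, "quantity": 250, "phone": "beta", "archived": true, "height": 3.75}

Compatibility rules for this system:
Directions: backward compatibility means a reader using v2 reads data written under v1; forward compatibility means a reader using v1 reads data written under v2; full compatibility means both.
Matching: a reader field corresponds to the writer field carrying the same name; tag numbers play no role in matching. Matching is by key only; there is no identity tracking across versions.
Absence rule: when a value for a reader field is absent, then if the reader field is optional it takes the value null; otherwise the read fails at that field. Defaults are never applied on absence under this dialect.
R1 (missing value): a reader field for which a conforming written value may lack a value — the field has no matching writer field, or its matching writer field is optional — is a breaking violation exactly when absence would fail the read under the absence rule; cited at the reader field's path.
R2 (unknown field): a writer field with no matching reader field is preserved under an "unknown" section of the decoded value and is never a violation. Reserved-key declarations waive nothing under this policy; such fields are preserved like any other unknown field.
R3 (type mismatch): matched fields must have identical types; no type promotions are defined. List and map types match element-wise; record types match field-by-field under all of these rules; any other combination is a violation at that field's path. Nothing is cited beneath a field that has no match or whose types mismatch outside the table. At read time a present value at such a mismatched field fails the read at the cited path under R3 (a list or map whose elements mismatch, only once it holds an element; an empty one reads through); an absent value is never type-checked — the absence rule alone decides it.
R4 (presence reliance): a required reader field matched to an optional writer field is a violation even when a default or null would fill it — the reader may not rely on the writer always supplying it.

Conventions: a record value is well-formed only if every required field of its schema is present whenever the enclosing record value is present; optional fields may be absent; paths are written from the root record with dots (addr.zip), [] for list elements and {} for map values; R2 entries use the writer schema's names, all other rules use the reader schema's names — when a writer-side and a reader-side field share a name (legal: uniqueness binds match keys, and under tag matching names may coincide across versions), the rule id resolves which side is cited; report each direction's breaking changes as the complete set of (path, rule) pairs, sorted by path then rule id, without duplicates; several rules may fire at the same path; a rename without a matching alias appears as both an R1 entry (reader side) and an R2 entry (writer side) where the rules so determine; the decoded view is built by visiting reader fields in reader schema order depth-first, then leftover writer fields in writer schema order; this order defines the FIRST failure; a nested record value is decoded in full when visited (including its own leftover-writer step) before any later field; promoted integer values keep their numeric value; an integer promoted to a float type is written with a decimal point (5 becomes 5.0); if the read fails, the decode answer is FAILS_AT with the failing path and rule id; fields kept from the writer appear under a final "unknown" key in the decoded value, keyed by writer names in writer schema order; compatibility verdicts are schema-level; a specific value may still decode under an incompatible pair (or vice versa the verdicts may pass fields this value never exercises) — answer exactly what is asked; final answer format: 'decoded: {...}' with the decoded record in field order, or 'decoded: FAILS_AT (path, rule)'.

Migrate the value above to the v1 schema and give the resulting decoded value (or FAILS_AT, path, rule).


decoded: {"tags": {}, "avatar": 0x1A2B, "quantity": 250, "phone": "beta", "archived": true, "height": 3.75, "verified": null}

in Device below, arrows point writer -> reader
decode (reader v1):
  tags := {}
  avatar := 0x1A2B
  quantity := 250
  phone := "beta"
  archived := true
  height := 3.75
  verified := null (not supplied -> null)
  => decoded: {"tags": {}, "avatar": 0x1A2B, "quantity": 250, "phone": "beta", "archived": true, "height": 3.75, "verified": null}
the rest of the Device diff is inert for this question:
  renamed field verified to primary in record Device -> inert under this dialect — no rule fires on Device and the result does not move
  field quantity in record Device: tag 9 changed to 26 -> inert under this dialect — no rule fires on Device and the result does not move
  field phone in record Device: tag 6 changed to 13 -> inert under this dialect — no rule fires on Device and the result does not move


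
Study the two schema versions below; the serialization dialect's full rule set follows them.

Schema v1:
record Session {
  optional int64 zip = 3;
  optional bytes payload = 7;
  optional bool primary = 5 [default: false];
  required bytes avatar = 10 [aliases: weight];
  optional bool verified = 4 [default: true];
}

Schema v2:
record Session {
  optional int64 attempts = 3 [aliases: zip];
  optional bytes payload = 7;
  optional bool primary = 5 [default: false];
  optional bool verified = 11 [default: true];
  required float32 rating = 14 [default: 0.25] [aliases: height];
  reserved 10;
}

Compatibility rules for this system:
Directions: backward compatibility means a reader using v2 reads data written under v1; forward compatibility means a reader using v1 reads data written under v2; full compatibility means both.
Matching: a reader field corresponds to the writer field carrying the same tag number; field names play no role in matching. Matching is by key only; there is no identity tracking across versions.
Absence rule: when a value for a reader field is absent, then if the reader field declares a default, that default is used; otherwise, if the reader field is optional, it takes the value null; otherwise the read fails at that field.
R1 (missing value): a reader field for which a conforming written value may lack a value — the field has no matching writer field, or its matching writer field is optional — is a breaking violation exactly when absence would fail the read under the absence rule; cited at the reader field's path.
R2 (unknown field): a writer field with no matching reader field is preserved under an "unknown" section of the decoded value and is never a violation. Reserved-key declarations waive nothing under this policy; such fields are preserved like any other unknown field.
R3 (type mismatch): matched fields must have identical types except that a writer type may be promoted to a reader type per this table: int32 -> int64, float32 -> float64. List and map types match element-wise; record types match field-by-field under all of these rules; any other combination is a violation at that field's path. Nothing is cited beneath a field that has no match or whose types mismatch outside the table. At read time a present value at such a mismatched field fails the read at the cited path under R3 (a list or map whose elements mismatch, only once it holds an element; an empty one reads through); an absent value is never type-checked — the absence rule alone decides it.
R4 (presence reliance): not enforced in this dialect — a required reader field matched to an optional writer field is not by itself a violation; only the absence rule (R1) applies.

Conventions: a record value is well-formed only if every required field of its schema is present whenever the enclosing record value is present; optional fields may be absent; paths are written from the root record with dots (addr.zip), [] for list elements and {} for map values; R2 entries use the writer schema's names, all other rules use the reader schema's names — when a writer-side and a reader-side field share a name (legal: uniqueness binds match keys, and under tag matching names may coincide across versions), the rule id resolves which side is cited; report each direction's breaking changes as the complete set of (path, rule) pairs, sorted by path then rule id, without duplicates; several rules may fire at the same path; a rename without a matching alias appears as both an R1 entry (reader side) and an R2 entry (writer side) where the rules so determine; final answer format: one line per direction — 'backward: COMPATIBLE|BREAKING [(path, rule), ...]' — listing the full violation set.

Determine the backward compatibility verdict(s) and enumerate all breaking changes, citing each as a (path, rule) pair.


each type pair in Session: writer, then reader
backward on Session — v2 reading data written by v1:
  attempts: paired with writer zip (int64 -> int64; writer optional)
  payload: paired with writer payload (bytes -> bytes; writer optional)
  primary: paired with writer primary (bool -> bool; writer optional)
  no writer field matches reader verified
  no writer field matches reader rating
  writer field avatar has no reader counterpart
  writer field verified has no reader counterpart
  => backward: COMPATIBLE
the rest of the Session diff is inert for this question:
  removed field avatar from record Session (its key 10 joins the reserved list) -> its effect on Session is confined to the forward direction, not asked
  field verified in record Session: tag 4 changed to 11 -> inert for the asked Session verdict: nothing fires
  renamed field zip to attempts in record Session (alias zip declared on the renamed field) -> inert for the asked Session verdict: nothing fires
  added field rating to record Session: required float32, tag 14, default 0.25 (in v2 it sits last) -> inert for the asked Session verdict: nothing fires

backward: COMPATIBLE []


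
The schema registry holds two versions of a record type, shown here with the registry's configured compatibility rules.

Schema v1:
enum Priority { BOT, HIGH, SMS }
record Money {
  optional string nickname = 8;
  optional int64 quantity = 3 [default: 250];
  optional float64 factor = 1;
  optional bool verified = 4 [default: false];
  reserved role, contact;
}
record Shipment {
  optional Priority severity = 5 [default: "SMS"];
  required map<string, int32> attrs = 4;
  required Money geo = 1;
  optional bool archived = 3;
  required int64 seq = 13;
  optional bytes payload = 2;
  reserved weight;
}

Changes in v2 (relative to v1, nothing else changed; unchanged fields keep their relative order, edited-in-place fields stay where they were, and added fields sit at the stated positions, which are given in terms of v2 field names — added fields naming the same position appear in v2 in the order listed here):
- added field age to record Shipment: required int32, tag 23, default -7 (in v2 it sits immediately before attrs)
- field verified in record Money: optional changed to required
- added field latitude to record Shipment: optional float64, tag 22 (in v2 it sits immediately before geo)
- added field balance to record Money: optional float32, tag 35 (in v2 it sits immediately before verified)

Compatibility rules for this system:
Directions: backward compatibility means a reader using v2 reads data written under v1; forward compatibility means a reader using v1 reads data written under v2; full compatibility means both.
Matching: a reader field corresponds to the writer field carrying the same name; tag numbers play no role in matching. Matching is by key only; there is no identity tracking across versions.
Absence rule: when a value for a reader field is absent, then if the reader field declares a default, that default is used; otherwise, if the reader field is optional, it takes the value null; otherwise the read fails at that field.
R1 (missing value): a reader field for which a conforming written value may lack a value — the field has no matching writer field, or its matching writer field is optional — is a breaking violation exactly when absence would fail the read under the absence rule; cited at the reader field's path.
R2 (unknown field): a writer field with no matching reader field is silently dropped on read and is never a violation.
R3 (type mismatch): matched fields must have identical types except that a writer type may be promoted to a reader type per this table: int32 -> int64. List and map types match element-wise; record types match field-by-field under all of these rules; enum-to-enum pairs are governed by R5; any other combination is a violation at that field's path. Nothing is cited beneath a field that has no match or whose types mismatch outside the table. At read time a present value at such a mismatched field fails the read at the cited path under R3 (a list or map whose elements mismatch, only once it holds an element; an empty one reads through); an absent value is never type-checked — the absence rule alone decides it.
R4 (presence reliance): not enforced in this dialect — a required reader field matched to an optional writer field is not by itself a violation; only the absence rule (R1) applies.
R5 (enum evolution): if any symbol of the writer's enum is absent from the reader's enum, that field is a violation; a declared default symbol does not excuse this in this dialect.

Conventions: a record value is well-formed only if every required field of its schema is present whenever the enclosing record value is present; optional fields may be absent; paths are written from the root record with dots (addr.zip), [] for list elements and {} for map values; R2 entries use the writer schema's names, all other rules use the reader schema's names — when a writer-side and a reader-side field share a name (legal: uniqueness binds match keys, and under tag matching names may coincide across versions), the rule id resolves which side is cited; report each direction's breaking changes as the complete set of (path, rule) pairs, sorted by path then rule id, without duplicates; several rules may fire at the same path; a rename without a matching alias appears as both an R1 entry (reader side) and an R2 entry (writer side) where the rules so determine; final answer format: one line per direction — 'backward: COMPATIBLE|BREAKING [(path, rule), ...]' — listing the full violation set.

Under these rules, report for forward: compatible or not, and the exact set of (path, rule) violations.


forward: COMPATIBLE []

in Shipment below, arrows point writer -> reader
forward pass over Shipment, reader schema v1, writer schema v2:
  writer optional, Priority -> Priority: reader severity maps from writer severity
  writer required, map<string, int32> -> map<string, int32>: reader attrs maps from writer attrs
  writer required, Money -> Money: reader geo maps from writer geo
  writer optional, bool -> bool: reader archived maps from writer archived
  writer required, int64 -> int64: reader seq maps from writer seq
  writer optional, bytes -> bytes: reader payload maps from writer payload
  leftover writer field: age
  leftover writer field: latitude
  writer optional, string -> string: reader geo.nickname maps from writer geo.nickname
  writer optional, int64 -> int64: reader geo.quantity maps from writer geo.quantity
  writer optional, float64 -> float64: reader geo.factor maps from writer geo.factor
  writer required, bool -> bool: reader geo.verified maps from writer geo.verified
  leftover writer field: geo.balance
  => no violations; forward on Shipment: COMPATIBLE
diffs on Shipment not affecting the asked answer:
  added field balance to record Money: optional float32, tag 35 (in v2 it sits immediately before verified) -> triggers nothing under Shipment's printed rules — same verdict
  field verified in record Money: optional changed to required -> triggers nothing under Shipment's printed rules — same verdict
  added field age to record Shipment: required int32, tag 23, default -7 (in v2 it sits immediately before attrs) -> triggers nothing under Shipment's printed rules — same verdict
  added field latitude to record Shipment: optional float64, tag 22 (in v2 it sits immediately before geo) -> triggers nothing under Shipment's printed rules — same verdict


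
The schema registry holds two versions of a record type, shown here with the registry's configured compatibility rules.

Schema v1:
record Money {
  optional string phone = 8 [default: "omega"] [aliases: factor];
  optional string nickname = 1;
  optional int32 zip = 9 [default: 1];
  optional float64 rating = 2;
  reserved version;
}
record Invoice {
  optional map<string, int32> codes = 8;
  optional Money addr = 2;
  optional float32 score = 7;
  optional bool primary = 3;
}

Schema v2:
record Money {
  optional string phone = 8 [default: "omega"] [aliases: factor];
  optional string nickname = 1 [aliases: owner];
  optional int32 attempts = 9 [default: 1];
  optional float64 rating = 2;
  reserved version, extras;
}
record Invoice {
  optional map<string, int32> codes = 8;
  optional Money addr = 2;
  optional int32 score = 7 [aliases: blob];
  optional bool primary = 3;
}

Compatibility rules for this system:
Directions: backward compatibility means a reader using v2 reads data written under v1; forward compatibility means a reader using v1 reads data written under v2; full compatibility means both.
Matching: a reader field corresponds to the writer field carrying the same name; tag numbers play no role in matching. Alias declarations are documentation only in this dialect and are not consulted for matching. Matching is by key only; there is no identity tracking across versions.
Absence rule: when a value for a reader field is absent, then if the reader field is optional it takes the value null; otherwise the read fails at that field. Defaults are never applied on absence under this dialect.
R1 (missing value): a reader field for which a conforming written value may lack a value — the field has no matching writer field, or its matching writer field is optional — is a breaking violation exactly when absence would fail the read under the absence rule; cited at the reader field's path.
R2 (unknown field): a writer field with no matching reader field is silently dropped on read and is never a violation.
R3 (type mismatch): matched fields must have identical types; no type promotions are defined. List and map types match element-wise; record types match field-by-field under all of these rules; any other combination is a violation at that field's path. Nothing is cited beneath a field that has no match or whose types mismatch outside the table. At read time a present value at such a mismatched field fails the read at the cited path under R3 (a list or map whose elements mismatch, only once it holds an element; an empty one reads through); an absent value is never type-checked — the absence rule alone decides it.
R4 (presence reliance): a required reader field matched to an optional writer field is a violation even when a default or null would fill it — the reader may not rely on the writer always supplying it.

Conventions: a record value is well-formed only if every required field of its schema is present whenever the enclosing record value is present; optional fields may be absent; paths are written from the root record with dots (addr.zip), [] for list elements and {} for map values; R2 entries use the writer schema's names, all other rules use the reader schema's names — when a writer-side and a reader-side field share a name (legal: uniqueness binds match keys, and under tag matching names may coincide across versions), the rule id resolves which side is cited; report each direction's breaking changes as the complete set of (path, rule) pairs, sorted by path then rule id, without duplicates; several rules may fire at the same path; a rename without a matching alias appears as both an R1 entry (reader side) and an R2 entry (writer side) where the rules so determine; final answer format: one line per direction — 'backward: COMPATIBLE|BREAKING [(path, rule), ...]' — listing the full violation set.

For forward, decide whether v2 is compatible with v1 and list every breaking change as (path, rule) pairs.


forward: BREAKING [(score, R3)]

the writer's type comes first in each Invoice pair
checking forward for Invoice: reader v1 against writer v2:
  codes: map<string, int32> -> map<string, int32>, writer optional; from codes
  addr: Money -> Money, writer optional; from addr
  score: int32 -> float32, writer optional; from score
  primary: bool -> bool, writer optional; from primary
  addr.phone: string -> string, writer optional; from addr.phone
  addr.nickname: string -> string, writer optional; from addr.nickname
  no writer field matches reader addr.zip
  addr.rating: float64 -> float64, writer optional; from addr.rating
  writer field addr.attempts has no reader counterpart
  violation R3 at score
  => forward: BREAKING (1)
checking off the Invoice differences that do not matter here:
  renamed field zip to attempts in record Money -> triggers nothing under Invoice's printed rules — same verdict


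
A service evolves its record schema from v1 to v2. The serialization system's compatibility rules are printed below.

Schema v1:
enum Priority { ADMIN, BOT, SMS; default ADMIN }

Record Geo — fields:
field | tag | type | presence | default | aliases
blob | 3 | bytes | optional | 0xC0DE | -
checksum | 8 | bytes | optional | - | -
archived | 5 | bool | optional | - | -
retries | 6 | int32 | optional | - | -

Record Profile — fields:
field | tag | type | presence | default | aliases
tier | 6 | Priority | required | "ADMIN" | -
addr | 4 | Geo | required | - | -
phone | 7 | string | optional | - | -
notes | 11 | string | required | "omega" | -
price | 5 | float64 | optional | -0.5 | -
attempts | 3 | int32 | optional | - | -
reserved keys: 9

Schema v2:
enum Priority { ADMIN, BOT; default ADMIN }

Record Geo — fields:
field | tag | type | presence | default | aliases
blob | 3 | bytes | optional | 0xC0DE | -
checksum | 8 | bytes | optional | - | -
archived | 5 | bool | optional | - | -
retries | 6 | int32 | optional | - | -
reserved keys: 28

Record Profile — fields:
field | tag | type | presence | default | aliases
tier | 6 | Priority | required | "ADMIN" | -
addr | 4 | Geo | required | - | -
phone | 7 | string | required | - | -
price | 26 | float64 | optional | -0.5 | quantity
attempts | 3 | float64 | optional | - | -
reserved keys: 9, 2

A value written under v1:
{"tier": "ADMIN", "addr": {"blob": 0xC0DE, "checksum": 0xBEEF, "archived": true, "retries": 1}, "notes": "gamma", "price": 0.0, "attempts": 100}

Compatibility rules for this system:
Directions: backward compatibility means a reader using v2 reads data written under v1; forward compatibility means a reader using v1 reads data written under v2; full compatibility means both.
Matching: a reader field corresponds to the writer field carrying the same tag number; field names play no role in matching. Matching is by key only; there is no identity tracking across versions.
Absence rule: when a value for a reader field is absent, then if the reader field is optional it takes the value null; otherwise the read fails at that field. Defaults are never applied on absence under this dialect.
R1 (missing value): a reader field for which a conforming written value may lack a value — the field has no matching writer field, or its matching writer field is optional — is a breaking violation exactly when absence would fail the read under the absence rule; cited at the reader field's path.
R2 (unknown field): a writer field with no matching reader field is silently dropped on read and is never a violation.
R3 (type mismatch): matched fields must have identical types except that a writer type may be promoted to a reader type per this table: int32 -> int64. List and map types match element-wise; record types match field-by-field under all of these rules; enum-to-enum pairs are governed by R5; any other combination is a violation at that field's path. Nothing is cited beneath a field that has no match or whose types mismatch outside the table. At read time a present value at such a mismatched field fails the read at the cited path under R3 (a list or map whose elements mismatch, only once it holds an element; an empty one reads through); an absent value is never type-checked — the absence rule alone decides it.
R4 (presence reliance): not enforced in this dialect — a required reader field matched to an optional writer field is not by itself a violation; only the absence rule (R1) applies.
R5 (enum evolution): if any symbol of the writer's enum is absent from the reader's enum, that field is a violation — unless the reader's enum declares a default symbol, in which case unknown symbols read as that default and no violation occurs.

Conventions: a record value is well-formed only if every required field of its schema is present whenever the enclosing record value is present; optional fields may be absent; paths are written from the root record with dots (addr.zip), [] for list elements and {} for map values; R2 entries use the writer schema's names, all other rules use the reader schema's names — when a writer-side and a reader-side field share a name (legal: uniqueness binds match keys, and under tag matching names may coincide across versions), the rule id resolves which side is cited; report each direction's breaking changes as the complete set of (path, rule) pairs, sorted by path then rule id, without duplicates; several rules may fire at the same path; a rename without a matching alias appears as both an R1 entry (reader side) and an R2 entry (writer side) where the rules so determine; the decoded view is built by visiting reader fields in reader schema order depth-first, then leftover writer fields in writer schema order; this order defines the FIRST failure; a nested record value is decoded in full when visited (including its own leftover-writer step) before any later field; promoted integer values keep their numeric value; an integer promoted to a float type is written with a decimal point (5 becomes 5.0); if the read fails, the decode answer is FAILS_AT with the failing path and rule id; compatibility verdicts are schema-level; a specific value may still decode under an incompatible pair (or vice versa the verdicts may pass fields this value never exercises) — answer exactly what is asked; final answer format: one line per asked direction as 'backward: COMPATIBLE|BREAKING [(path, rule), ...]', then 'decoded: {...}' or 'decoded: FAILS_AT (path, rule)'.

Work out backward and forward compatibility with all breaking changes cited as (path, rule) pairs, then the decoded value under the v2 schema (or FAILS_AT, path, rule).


each type pair in Profile: writer, then reader
backward on Profile — v2 reading data written by v1:
  tier: Priority -> Priority, writer required; from tier
  addr: Geo -> Geo, writer required; from addr
  phone: string -> string, writer optional; from phone
  price has no writer counterpart
  attempts: int32 -> float64, writer optional; from attempts
  notes (writer side), unknown to reader
  price (writer side), unknown to reader
  addr.blob: bytes -> bytes, writer optional; from addr.blob
  addr.checksum: bytes -> bytes, writer optional; from addr.checksum
  addr.archived: bool -> bool, writer optional; from addr.archived
  addr.retries: int32 -> int32, writer optional; from addr.retries
  rule R3 violated at attempts
  rule R1 violated at phone
  backward on Profile therefore BREAKING (2)
forward on Profile — v1 reading data written by v2:
  tier: Priority -> Priority, writer required; from tier
  addr: Geo -> Geo, writer required; from addr
  phone: string -> string, writer required; from phone
  notes has no writer counterpart
  price has no writer counterpart
  attempts: float64 -> int32, writer optional; from attempts
  price (writer side), unknown to reader
  addr.blob: bytes -> bytes, writer optional; from addr.blob
  addr.checksum: bytes -> bytes, writer optional; from addr.checksum
  addr.archived: bool -> bool, writer optional; from addr.archived
  addr.retries: int32 -> int32, writer optional; from addr.retries
  rule R3 violated at attempts
  rule R1 violated at notes
  forward on Profile therefore BREAKING (2)
decoding the Profile value with the v2 reader:
  tier := "ADMIN"
  addr.blob := 0xC0DE
  addr.checksum := 0xBEEF
  addr.archived := true
  addr.retries := 1
  read fails at phone under R1 (no fill)
  => FAILS_AT (phone, R1)

backward: BREAKING [(attempts, R3), (phone, R1)]; forward: BREAKING [(attempts, R3), (notes, R1)]; decoded: FAILS_AT (phone, R1)


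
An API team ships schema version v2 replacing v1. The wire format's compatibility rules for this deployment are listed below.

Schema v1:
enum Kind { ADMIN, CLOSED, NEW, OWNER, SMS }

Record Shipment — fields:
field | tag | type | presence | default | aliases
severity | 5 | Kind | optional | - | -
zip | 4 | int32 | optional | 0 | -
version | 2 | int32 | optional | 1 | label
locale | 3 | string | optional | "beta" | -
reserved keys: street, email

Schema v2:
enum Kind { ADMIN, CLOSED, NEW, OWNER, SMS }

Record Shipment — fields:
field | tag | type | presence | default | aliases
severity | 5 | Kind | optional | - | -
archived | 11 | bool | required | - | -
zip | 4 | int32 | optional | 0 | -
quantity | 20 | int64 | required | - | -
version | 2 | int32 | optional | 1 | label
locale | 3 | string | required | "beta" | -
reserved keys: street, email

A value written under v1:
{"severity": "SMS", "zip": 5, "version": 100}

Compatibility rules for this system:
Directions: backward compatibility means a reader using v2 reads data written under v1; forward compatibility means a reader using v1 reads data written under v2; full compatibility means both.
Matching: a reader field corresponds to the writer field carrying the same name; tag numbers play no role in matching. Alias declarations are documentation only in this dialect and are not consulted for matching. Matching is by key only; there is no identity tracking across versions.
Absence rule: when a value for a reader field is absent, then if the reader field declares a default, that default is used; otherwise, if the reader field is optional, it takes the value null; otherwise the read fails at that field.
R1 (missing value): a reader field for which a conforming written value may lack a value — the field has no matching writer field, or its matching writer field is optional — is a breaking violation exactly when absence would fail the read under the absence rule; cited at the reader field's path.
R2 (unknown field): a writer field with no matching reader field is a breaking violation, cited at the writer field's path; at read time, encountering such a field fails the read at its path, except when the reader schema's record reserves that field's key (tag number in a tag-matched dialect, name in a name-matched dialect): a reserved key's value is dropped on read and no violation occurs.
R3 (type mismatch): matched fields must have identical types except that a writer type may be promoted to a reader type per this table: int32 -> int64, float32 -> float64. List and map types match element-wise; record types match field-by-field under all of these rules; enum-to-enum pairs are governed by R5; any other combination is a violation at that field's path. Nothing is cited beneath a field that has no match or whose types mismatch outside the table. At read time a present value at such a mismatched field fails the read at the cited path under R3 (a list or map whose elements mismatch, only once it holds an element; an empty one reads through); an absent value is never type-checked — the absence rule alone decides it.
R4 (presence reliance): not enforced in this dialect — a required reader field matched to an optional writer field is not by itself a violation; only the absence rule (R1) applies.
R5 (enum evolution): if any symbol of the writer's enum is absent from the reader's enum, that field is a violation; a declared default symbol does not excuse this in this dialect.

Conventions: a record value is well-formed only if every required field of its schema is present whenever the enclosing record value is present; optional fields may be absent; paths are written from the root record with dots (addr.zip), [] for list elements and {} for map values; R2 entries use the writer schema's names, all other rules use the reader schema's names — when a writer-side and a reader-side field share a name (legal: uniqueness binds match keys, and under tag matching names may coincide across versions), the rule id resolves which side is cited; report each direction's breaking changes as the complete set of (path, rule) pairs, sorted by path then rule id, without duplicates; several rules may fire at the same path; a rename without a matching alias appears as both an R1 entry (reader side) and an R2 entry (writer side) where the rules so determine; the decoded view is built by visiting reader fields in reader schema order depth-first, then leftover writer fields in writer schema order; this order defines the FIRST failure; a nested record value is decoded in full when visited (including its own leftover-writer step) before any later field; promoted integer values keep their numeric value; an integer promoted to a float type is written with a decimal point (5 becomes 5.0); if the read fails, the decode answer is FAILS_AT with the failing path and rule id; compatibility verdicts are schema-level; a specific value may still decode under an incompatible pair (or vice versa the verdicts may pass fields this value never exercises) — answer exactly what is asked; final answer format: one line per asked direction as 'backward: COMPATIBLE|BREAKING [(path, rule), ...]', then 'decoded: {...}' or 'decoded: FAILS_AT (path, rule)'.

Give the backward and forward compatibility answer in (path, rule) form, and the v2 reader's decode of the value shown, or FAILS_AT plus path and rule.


in Shipment below, arrows point writer -> reader
checking backward for Shipment: reader v2 against writer v1:
  writer optional, Kind -> Kind: reader severity maps from writer severity
  no writer field matches reader archived
  writer optional, int32 -> int32: reader zip maps from writer zip
  no writer field matches reader quantity
  writer optional, int32 -> int32: reader version maps from writer version
  writer optional, string -> string: reader locale maps from writer locale
  R1 fires at archived
  R1 fires at quantity
  backward on Shipment therefore BREAKING (2)
checking forward for Shipment: reader v1 against writer v2:
  writer optional, Kind -> Kind: reader severity maps from writer severity
  writer optional, int32 -> int32: reader zip maps from writer zip
  writer optional, int32 -> int32: reader version maps from writer version
  writer required, string -> string: reader locale maps from writer locale
  archived (writer side), unknown to reader
  quantity (writer side), unknown to reader
  R2 fires at archived
  R2 fires at quantity
  forward on Shipment therefore BREAKING (2)
decode (reader v2):
  severity := "SMS"
  read fails at archived under R1 (no fill)
  => FAILS_AT (archived, R1)

backward: BREAKING [(archived, R1), (quantity, R1)]; forward: BREAKING [(archived, R2), (quantity, R2)]; decoded: FAILS_AT (archived, R1)
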